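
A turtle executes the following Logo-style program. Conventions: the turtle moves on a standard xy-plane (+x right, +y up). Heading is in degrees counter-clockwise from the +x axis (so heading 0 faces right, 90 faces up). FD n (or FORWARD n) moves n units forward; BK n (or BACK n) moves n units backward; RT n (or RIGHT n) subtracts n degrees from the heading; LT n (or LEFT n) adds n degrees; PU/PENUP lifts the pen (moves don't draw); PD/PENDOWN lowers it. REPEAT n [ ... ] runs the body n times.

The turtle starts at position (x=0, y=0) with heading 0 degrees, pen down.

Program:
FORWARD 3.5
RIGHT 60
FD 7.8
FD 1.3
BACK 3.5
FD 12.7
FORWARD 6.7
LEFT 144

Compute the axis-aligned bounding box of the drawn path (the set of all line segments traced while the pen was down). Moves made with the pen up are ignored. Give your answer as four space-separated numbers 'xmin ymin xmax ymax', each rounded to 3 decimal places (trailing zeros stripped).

Answer: 0 -21.651 16 0

Derivation:
Executing turtle program step by step:
Start: pos=(0,0), heading=0, pen down
FD 3.5: (0,0) -> (3.5,0) [heading=0, draw]
RT 60: heading 0 -> 300
FD 7.8: (3.5,0) -> (7.4,-6.755) [heading=300, draw]
FD 1.3: (7.4,-6.755) -> (8.05,-7.881) [heading=300, draw]
BK 3.5: (8.05,-7.881) -> (6.3,-4.85) [heading=300, draw]
FD 12.7: (6.3,-4.85) -> (12.65,-15.848) [heading=300, draw]
FD 6.7: (12.65,-15.848) -> (16,-21.651) [heading=300, draw]
LT 144: heading 300 -> 84
Final: pos=(16,-21.651), heading=84, 6 segment(s) drawn

Segment endpoints: x in {0, 3.5, 6.3, 7.4, 8.05, 12.65, 16}, y in {-21.651, -15.848, -7.881, -6.755, -4.85, 0}
xmin=0, ymin=-21.651, xmax=16, ymax=0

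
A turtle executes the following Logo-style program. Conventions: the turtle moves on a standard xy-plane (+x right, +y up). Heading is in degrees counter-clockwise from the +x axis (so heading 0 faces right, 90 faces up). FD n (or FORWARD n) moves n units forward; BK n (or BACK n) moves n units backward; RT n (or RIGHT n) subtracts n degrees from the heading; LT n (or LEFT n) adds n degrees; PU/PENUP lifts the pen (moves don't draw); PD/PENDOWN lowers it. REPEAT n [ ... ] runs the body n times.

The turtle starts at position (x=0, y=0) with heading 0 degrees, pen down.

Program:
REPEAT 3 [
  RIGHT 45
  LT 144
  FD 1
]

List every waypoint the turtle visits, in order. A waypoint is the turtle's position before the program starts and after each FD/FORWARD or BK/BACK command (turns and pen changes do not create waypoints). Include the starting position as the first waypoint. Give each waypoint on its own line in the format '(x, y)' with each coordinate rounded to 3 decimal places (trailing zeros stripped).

Executing turtle program step by step:
Start: pos=(0,0), heading=0, pen down
REPEAT 3 [
  -- iteration 1/3 --
  RT 45: heading 0 -> 315
  LT 144: heading 315 -> 99
  FD 1: (0,0) -> (-0.156,0.988) [heading=99, draw]
  -- iteration 2/3 --
  RT 45: heading 99 -> 54
  LT 144: heading 54 -> 198
  FD 1: (-0.156,0.988) -> (-1.107,0.679) [heading=198, draw]
  -- iteration 3/3 --
  RT 45: heading 198 -> 153
  LT 144: heading 153 -> 297
  FD 1: (-1.107,0.679) -> (-0.654,-0.212) [heading=297, draw]
]
Final: pos=(-0.654,-0.212), heading=297, 3 segment(s) drawn
Waypoints (4 total):
(0, 0)
(-0.156, 0.988)
(-1.107, 0.679)
(-0.654, -0.212)

Answer: (0, 0)
(-0.156, 0.988)
(-1.107, 0.679)
(-0.654, -0.212)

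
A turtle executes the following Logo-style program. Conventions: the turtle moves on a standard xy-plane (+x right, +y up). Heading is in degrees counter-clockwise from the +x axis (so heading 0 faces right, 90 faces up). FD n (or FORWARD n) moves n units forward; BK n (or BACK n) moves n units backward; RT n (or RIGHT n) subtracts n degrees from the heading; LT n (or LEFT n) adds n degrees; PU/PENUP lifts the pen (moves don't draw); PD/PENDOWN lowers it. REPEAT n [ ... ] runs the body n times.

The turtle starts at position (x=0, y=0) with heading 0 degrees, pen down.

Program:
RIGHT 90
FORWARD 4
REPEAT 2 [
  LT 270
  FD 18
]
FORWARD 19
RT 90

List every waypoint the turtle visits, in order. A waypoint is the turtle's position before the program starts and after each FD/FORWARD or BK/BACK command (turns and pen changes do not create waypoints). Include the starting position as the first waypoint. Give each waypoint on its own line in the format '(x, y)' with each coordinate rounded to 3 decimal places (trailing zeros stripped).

Answer: (0, 0)
(0, -4)
(-18, -4)
(-18, 14)
(-18, 33)

Derivation:
Executing turtle program step by step:
Start: pos=(0,0), heading=0, pen down
RT 90: heading 0 -> 270
FD 4: (0,0) -> (0,-4) [heading=270, draw]
REPEAT 2 [
  -- iteration 1/2 --
  LT 270: heading 270 -> 180
  FD 18: (0,-4) -> (-18,-4) [heading=180, draw]
  -- iteration 2/2 --
  LT 270: heading 180 -> 90
  FD 18: (-18,-4) -> (-18,14) [heading=90, draw]
]
FD 19: (-18,14) -> (-18,33) [heading=90, draw]
RT 90: heading 90 -> 0
Final: pos=(-18,33), heading=0, 4 segment(s) drawn
Waypoints (5 total):
(0, 0)
(0, -4)
(-18, -4)
(-18, 14)
(-18, 33)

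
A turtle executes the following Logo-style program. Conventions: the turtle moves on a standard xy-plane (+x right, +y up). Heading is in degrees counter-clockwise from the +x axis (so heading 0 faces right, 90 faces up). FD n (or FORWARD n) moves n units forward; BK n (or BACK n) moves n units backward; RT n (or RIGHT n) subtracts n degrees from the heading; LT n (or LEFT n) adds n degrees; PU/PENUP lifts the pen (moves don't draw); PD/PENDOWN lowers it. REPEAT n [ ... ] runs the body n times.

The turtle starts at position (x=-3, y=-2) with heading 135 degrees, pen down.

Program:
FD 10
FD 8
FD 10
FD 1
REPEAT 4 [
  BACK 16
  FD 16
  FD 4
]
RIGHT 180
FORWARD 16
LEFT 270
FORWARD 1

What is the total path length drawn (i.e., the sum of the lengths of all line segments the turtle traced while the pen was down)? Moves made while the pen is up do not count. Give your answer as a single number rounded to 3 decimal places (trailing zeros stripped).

Answer: 190

Derivation:
Executing turtle program step by step:
Start: pos=(-3,-2), heading=135, pen down
FD 10: (-3,-2) -> (-10.071,5.071) [heading=135, draw]
FD 8: (-10.071,5.071) -> (-15.728,10.728) [heading=135, draw]
FD 10: (-15.728,10.728) -> (-22.799,17.799) [heading=135, draw]
FD 1: (-22.799,17.799) -> (-23.506,18.506) [heading=135, draw]
REPEAT 4 [
  -- iteration 1/4 --
  BK 16: (-23.506,18.506) -> (-12.192,7.192) [heading=135, draw]
  FD 16: (-12.192,7.192) -> (-23.506,18.506) [heading=135, draw]
  FD 4: (-23.506,18.506) -> (-26.335,21.335) [heading=135, draw]
  -- iteration 2/4 --
  BK 16: (-26.335,21.335) -> (-15.021,10.021) [heading=135, draw]
  FD 16: (-15.021,10.021) -> (-26.335,21.335) [heading=135, draw]
  FD 4: (-26.335,21.335) -> (-29.163,24.163) [heading=135, draw]
  -- iteration 3/4 --
  BK 16: (-29.163,24.163) -> (-17.849,12.849) [heading=135, draw]
  FD 16: (-17.849,12.849) -> (-29.163,24.163) [heading=135, draw]
  FD 4: (-29.163,24.163) -> (-31.991,26.991) [heading=135, draw]
  -- iteration 4/4 --
  BK 16: (-31.991,26.991) -> (-20.678,15.678) [heading=135, draw]
  FD 16: (-20.678,15.678) -> (-31.991,26.991) [heading=135, draw]
  FD 4: (-31.991,26.991) -> (-34.82,29.82) [heading=135, draw]
]
RT 180: heading 135 -> 315
FD 16: (-34.82,29.82) -> (-23.506,18.506) [heading=315, draw]
LT 270: heading 315 -> 225
FD 1: (-23.506,18.506) -> (-24.213,17.799) [heading=225, draw]
Final: pos=(-24.213,17.799), heading=225, 18 segment(s) drawn

Segment lengths:
  seg 1: (-3,-2) -> (-10.071,5.071), length = 10
  seg 2: (-10.071,5.071) -> (-15.728,10.728), length = 8
  seg 3: (-15.728,10.728) -> (-22.799,17.799), length = 10
  seg 4: (-22.799,17.799) -> (-23.506,18.506), length = 1
  seg 5: (-23.506,18.506) -> (-12.192,7.192), length = 16
  seg 6: (-12.192,7.192) -> (-23.506,18.506), length = 16
  seg 7: (-23.506,18.506) -> (-26.335,21.335), length = 4
  seg 8: (-26.335,21.335) -> (-15.021,10.021), length = 16
  seg 9: (-15.021,10.021) -> (-26.335,21.335), length = 16
  seg 10: (-26.335,21.335) -> (-29.163,24.163), length = 4
  seg 11: (-29.163,24.163) -> (-17.849,12.849), length = 16
  seg 12: (-17.849,12.849) -> (-29.163,24.163), length = 16
  seg 13: (-29.163,24.163) -> (-31.991,26.991), length = 4
  seg 14: (-31.991,26.991) -> (-20.678,15.678), length = 16
  seg 15: (-20.678,15.678) -> (-31.991,26.991), length = 16
  seg 16: (-31.991,26.991) -> (-34.82,29.82), length = 4
  seg 17: (-34.82,29.82) -> (-23.506,18.506), length = 16
  seg 18: (-23.506,18.506) -> (-24.213,17.799), length = 1
Total = 190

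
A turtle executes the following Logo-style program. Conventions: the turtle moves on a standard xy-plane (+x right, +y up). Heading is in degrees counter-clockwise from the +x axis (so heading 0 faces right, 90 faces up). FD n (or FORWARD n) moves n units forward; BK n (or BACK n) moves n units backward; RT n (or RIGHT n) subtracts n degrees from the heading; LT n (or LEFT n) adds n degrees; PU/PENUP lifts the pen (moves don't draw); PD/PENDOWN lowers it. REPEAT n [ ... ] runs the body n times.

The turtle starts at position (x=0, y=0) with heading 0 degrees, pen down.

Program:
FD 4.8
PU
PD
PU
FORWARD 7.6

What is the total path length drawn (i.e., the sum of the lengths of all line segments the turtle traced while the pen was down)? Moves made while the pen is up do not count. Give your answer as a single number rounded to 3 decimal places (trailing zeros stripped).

Executing turtle program step by step:
Start: pos=(0,0), heading=0, pen down
FD 4.8: (0,0) -> (4.8,0) [heading=0, draw]
PU: pen up
PD: pen down
PU: pen up
FD 7.6: (4.8,0) -> (12.4,0) [heading=0, move]
Final: pos=(12.4,0), heading=0, 1 segment(s) drawn

Segment lengths:
  seg 1: (0,0) -> (4.8,0), length = 4.8
Total = 4.8

Answer: 4.8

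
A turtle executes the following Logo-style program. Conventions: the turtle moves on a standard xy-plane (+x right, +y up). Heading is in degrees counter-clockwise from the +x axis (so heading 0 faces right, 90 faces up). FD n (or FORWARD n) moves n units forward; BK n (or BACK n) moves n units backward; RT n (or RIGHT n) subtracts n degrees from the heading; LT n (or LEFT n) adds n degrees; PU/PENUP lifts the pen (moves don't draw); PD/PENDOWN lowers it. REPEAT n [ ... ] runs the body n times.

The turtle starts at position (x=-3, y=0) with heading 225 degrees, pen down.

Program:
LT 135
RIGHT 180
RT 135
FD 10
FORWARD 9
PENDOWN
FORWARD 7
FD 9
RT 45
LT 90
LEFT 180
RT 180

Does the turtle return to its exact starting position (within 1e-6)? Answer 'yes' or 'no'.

Answer: no

Derivation:
Executing turtle program step by step:
Start: pos=(-3,0), heading=225, pen down
LT 135: heading 225 -> 0
RT 180: heading 0 -> 180
RT 135: heading 180 -> 45
FD 10: (-3,0) -> (4.071,7.071) [heading=45, draw]
FD 9: (4.071,7.071) -> (10.435,13.435) [heading=45, draw]
PD: pen down
FD 7: (10.435,13.435) -> (15.385,18.385) [heading=45, draw]
FD 9: (15.385,18.385) -> (21.749,24.749) [heading=45, draw]
RT 45: heading 45 -> 0
LT 90: heading 0 -> 90
LT 180: heading 90 -> 270
RT 180: heading 270 -> 90
Final: pos=(21.749,24.749), heading=90, 4 segment(s) drawn

Start position: (-3, 0)
Final position: (21.749, 24.749)
Distance = 35; >= 1e-6 -> NOT closed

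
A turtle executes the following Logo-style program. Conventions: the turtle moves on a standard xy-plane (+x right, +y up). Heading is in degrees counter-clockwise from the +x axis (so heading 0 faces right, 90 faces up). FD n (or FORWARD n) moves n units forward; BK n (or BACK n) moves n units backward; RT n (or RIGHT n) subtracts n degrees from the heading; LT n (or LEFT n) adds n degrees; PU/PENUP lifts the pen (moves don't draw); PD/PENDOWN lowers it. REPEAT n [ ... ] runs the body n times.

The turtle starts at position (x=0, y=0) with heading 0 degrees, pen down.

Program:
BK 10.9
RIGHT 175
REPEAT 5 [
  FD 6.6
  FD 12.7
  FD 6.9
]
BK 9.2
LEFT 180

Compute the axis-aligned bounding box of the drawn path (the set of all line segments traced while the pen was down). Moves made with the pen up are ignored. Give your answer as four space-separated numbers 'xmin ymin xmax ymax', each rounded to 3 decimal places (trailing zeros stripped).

Answer: -141.402 -11.417 0 0

Derivation:
Executing turtle program step by step:
Start: pos=(0,0), heading=0, pen down
BK 10.9: (0,0) -> (-10.9,0) [heading=0, draw]
RT 175: heading 0 -> 185
REPEAT 5 [
  -- iteration 1/5 --
  FD 6.6: (-10.9,0) -> (-17.475,-0.575) [heading=185, draw]
  FD 12.7: (-17.475,-0.575) -> (-30.127,-1.682) [heading=185, draw]
  FD 6.9: (-30.127,-1.682) -> (-37,-2.283) [heading=185, draw]
  -- iteration 2/5 --
  FD 6.6: (-37,-2.283) -> (-43.575,-2.859) [heading=185, draw]
  FD 12.7: (-43.575,-2.859) -> (-56.227,-3.966) [heading=185, draw]
  FD 6.9: (-56.227,-3.966) -> (-63.101,-4.567) [heading=185, draw]
  -- iteration 3/5 --
  FD 6.6: (-63.101,-4.567) -> (-69.675,-5.142) [heading=185, draw]
  FD 12.7: (-69.675,-5.142) -> (-82.327,-6.249) [heading=185, draw]
  FD 6.9: (-82.327,-6.249) -> (-89.201,-6.85) [heading=185, draw]
  -- iteration 4/5 --
  FD 6.6: (-89.201,-6.85) -> (-95.776,-7.426) [heading=185, draw]
  FD 12.7: (-95.776,-7.426) -> (-108.427,-8.533) [heading=185, draw]
  FD 6.9: (-108.427,-8.533) -> (-115.301,-9.134) [heading=185, draw]
  -- iteration 5/5 --
  FD 6.6: (-115.301,-9.134) -> (-121.876,-9.709) [heading=185, draw]
  FD 12.7: (-121.876,-9.709) -> (-134.528,-10.816) [heading=185, draw]
  FD 6.9: (-134.528,-10.816) -> (-141.402,-11.417) [heading=185, draw]
]
BK 9.2: (-141.402,-11.417) -> (-132.237,-10.616) [heading=185, draw]
LT 180: heading 185 -> 5
Final: pos=(-132.237,-10.616), heading=5, 17 segment(s) drawn

Segment endpoints: x in {-141.402, -134.528, -132.237, -121.876, -115.301, -108.427, -95.776, -89.201, -82.327, -69.675, -63.101, -56.227, -43.575, -37, -30.127, -17.475, -10.9, 0}, y in {-11.417, -10.816, -10.616, -9.709, -9.134, -8.533, -7.426, -6.85, -6.249, -5.142, -4.567, -3.966, -2.859, -2.283, -1.682, -0.575, 0}
xmin=-141.402, ymin=-11.417, xmax=0, ymax=0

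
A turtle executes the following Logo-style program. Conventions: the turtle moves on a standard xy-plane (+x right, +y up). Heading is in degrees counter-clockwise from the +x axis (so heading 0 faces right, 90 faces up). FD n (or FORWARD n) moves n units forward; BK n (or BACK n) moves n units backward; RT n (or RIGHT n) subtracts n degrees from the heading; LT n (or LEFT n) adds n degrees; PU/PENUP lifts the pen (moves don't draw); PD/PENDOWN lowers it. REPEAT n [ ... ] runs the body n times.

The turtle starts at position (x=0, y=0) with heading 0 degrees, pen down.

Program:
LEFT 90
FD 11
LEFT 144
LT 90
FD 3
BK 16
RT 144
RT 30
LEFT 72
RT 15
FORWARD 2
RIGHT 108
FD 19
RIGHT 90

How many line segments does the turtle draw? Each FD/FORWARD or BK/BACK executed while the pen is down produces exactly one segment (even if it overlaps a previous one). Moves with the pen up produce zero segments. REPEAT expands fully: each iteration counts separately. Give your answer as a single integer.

Executing turtle program step by step:
Start: pos=(0,0), heading=0, pen down
LT 90: heading 0 -> 90
FD 11: (0,0) -> (0,11) [heading=90, draw]
LT 144: heading 90 -> 234
LT 90: heading 234 -> 324
FD 3: (0,11) -> (2.427,9.237) [heading=324, draw]
BK 16: (2.427,9.237) -> (-10.517,18.641) [heading=324, draw]
RT 144: heading 324 -> 180
RT 30: heading 180 -> 150
LT 72: heading 150 -> 222
RT 15: heading 222 -> 207
FD 2: (-10.517,18.641) -> (-12.299,17.733) [heading=207, draw]
RT 108: heading 207 -> 99
FD 19: (-12.299,17.733) -> (-15.271,36.499) [heading=99, draw]
RT 90: heading 99 -> 9
Final: pos=(-15.271,36.499), heading=9, 5 segment(s) drawn
Segments drawn: 5

Answer: 5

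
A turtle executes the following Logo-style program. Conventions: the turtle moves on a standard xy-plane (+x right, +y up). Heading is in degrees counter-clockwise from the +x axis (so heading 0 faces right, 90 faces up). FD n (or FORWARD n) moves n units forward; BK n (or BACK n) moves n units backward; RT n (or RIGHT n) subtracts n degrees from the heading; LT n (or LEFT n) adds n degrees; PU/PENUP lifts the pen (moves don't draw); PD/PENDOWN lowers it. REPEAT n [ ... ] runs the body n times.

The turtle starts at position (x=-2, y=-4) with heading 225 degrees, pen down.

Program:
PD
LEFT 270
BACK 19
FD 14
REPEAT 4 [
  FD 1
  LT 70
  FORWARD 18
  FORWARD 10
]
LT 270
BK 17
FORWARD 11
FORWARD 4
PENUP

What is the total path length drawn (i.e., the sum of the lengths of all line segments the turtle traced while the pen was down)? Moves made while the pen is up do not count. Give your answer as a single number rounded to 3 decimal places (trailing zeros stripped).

Answer: 181

Derivation:
Executing turtle program step by step:
Start: pos=(-2,-4), heading=225, pen down
PD: pen down
LT 270: heading 225 -> 135
BK 19: (-2,-4) -> (11.435,-17.435) [heading=135, draw]
FD 14: (11.435,-17.435) -> (1.536,-7.536) [heading=135, draw]
REPEAT 4 [
  -- iteration 1/4 --
  FD 1: (1.536,-7.536) -> (0.828,-6.828) [heading=135, draw]
  LT 70: heading 135 -> 205
  FD 18: (0.828,-6.828) -> (-15.485,-14.436) [heading=205, draw]
  FD 10: (-15.485,-14.436) -> (-24.548,-18.662) [heading=205, draw]
  -- iteration 2/4 --
  FD 1: (-24.548,-18.662) -> (-25.454,-19.084) [heading=205, draw]
  LT 70: heading 205 -> 275
  FD 18: (-25.454,-19.084) -> (-23.886,-37.016) [heading=275, draw]
  FD 10: (-23.886,-37.016) -> (-23.014,-46.978) [heading=275, draw]
  -- iteration 3/4 --
  FD 1: (-23.014,-46.978) -> (-22.927,-47.974) [heading=275, draw]
  LT 70: heading 275 -> 345
  FD 18: (-22.927,-47.974) -> (-5.54,-52.633) [heading=345, draw]
  FD 10: (-5.54,-52.633) -> (4.119,-55.221) [heading=345, draw]
  -- iteration 4/4 --
  FD 1: (4.119,-55.221) -> (5.085,-55.48) [heading=345, draw]
  LT 70: heading 345 -> 55
  FD 18: (5.085,-55.48) -> (15.409,-40.735) [heading=55, draw]
  FD 10: (15.409,-40.735) -> (21.145,-32.543) [heading=55, draw]
]
LT 270: heading 55 -> 325
BK 17: (21.145,-32.543) -> (7.219,-22.793) [heading=325, draw]
FD 11: (7.219,-22.793) -> (16.23,-29.102) [heading=325, draw]
FD 4: (16.23,-29.102) -> (19.507,-31.396) [heading=325, draw]
PU: pen up
Final: pos=(19.507,-31.396), heading=325, 17 segment(s) drawn

Segment lengths:
  seg 1: (-2,-4) -> (11.435,-17.435), length = 19
  seg 2: (11.435,-17.435) -> (1.536,-7.536), length = 14
  seg 3: (1.536,-7.536) -> (0.828,-6.828), length = 1
  seg 4: (0.828,-6.828) -> (-15.485,-14.436), length = 18
  seg 5: (-15.485,-14.436) -> (-24.548,-18.662), length = 10
  seg 6: (-24.548,-18.662) -> (-25.454,-19.084), length = 1
  seg 7: (-25.454,-19.084) -> (-23.886,-37.016), length = 18
  seg 8: (-23.886,-37.016) -> (-23.014,-46.978), length = 10
  seg 9: (-23.014,-46.978) -> (-22.927,-47.974), length = 1
  seg 10: (-22.927,-47.974) -> (-5.54,-52.633), length = 18
  seg 11: (-5.54,-52.633) -> (4.119,-55.221), length = 10
  seg 12: (4.119,-55.221) -> (5.085,-55.48), length = 1
  seg 13: (5.085,-55.48) -> (15.409,-40.735), length = 18
  seg 14: (15.409,-40.735) -> (21.145,-32.543), length = 10
  seg 15: (21.145,-32.543) -> (7.219,-22.793), length = 17
  seg 16: (7.219,-22.793) -> (16.23,-29.102), length = 11
  seg 17: (16.23,-29.102) -> (19.507,-31.396), length = 4
Total = 181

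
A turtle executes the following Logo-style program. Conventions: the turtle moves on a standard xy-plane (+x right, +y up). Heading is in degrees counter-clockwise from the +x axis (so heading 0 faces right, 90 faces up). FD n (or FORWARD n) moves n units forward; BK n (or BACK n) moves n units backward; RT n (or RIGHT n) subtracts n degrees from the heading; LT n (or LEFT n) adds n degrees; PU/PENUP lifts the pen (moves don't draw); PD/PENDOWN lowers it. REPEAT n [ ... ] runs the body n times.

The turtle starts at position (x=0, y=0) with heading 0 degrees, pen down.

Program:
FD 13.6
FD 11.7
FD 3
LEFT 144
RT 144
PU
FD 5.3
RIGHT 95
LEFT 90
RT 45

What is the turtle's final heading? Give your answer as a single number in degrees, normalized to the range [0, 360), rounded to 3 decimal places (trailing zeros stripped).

Executing turtle program step by step:
Start: pos=(0,0), heading=0, pen down
FD 13.6: (0,0) -> (13.6,0) [heading=0, draw]
FD 11.7: (13.6,0) -> (25.3,0) [heading=0, draw]
FD 3: (25.3,0) -> (28.3,0) [heading=0, draw]
LT 144: heading 0 -> 144
RT 144: heading 144 -> 0
PU: pen up
FD 5.3: (28.3,0) -> (33.6,0) [heading=0, move]
RT 95: heading 0 -> 265
LT 90: heading 265 -> 355
RT 45: heading 355 -> 310
Final: pos=(33.6,0), heading=310, 3 segment(s) drawn

Answer: 310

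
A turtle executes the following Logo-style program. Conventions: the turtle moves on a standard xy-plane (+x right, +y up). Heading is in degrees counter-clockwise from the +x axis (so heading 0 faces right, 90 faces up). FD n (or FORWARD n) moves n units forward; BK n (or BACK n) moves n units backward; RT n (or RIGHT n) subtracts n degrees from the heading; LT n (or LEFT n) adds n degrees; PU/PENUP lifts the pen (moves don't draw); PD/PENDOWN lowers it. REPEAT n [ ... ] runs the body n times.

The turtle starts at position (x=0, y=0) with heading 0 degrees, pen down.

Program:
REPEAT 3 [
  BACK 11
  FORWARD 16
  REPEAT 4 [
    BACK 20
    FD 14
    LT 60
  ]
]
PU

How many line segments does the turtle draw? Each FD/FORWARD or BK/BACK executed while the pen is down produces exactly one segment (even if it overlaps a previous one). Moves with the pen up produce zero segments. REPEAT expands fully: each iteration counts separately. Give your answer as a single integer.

Executing turtle program step by step:
Start: pos=(0,0), heading=0, pen down
REPEAT 3 [
  -- iteration 1/3 --
  BK 11: (0,0) -> (-11,0) [heading=0, draw]
  FD 16: (-11,0) -> (5,0) [heading=0, draw]
  REPEAT 4 [
    -- iteration 1/4 --
    BK 20: (5,0) -> (-15,0) [heading=0, draw]
    FD 14: (-15,0) -> (-1,0) [heading=0, draw]
    LT 60: heading 0 -> 60
    -- iteration 2/4 --
    BK 20: (-1,0) -> (-11,-17.321) [heading=60, draw]
    FD 14: (-11,-17.321) -> (-4,-5.196) [heading=60, draw]
    LT 60: heading 60 -> 120
    -- iteration 3/4 --
    BK 20: (-4,-5.196) -> (6,-22.517) [heading=120, draw]
    FD 14: (6,-22.517) -> (-1,-10.392) [heading=120, draw]
    LT 60: heading 120 -> 180
    -- iteration 4/4 --
    BK 20: (-1,-10.392) -> (19,-10.392) [heading=180, draw]
    FD 14: (19,-10.392) -> (5,-10.392) [heading=180, draw]
    LT 60: heading 180 -> 240
  ]
  -- iteration 2/3 --
  BK 11: (5,-10.392) -> (10.5,-0.866) [heading=240, draw]
  FD 16: (10.5,-0.866) -> (2.5,-14.722) [heading=240, draw]
  REPEAT 4 [
    -- iteration 1/4 --
    BK 20: (2.5,-14.722) -> (12.5,2.598) [heading=240, draw]
    FD 14: (12.5,2.598) -> (5.5,-9.526) [heading=240, draw]
    LT 60: heading 240 -> 300
    -- iteration 2/4 --
    BK 20: (5.5,-9.526) -> (-4.5,7.794) [heading=300, draw]
    FD 14: (-4.5,7.794) -> (2.5,-4.33) [heading=300, draw]
    LT 60: heading 300 -> 0
    -- iteration 3/4 --
    BK 20: (2.5,-4.33) -> (-17.5,-4.33) [heading=0, draw]
    FD 14: (-17.5,-4.33) -> (-3.5,-4.33) [heading=0, draw]
    LT 60: heading 0 -> 60
    -- iteration 4/4 --
    BK 20: (-3.5,-4.33) -> (-13.5,-21.651) [heading=60, draw]
    FD 14: (-13.5,-21.651) -> (-6.5,-9.526) [heading=60, draw]
    LT 60: heading 60 -> 120
  ]
  -- iteration 3/3 --
  BK 11: (-6.5,-9.526) -> (-1,-19.053) [heading=120, draw]
  FD 16: (-1,-19.053) -> (-9,-5.196) [heading=120, draw]
  REPEAT 4 [
    -- iteration 1/4 --
    BK 20: (-9,-5.196) -> (1,-22.517) [heading=120, draw]
    FD 14: (1,-22.517) -> (-6,-10.392) [heading=120, draw]
    LT 60: heading 120 -> 180
    -- iteration 2/4 --
    BK 20: (-6,-10.392) -> (14,-10.392) [heading=180, draw]
    FD 14: (14,-10.392) -> (0,-10.392) [heading=180, draw]
    LT 60: heading 180 -> 240
    -- iteration 3/4 --
    BK 20: (0,-10.392) -> (10,6.928) [heading=240, draw]
    FD 14: (10,6.928) -> (3,-5.196) [heading=240, draw]
    LT 60: heading 240 -> 300
    -- iteration 4/4 --
    BK 20: (3,-5.196) -> (-7,12.124) [heading=300, draw]
    FD 14: (-7,12.124) -> (0,0) [heading=300, draw]
    LT 60: heading 300 -> 0
  ]
]
PU: pen up
Final: pos=(0,0), heading=0, 30 segment(s) drawn
Segments drawn: 30

Answer: 30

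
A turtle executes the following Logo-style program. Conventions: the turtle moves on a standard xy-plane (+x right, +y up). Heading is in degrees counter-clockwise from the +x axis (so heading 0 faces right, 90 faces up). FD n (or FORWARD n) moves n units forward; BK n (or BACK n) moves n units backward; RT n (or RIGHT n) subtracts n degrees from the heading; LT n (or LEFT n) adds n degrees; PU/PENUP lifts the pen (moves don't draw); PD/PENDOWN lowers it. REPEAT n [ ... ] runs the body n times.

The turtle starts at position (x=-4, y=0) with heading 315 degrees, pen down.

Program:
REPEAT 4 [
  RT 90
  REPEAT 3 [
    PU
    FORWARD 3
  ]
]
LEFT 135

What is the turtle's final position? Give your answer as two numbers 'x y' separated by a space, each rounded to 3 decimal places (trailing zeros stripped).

Executing turtle program step by step:
Start: pos=(-4,0), heading=315, pen down
REPEAT 4 [
  -- iteration 1/4 --
  RT 90: heading 315 -> 225
  REPEAT 3 [
    -- iteration 1/3 --
    PU: pen up
    FD 3: (-4,0) -> (-6.121,-2.121) [heading=225, move]
    -- iteration 2/3 --
    PU: pen up
    FD 3: (-6.121,-2.121) -> (-8.243,-4.243) [heading=225, move]
    -- iteration 3/3 --
    PU: pen up
    FD 3: (-8.243,-4.243) -> (-10.364,-6.364) [heading=225, move]
  ]
  -- iteration 2/4 --
  RT 90: heading 225 -> 135
  REPEAT 3 [
    -- iteration 1/3 --
    PU: pen up
    FD 3: (-10.364,-6.364) -> (-12.485,-4.243) [heading=135, move]
    -- iteration 2/3 --
    PU: pen up
    FD 3: (-12.485,-4.243) -> (-14.607,-2.121) [heading=135, move]
    -- iteration 3/3 --
    PU: pen up
    FD 3: (-14.607,-2.121) -> (-16.728,0) [heading=135, move]
  ]
  -- iteration 3/4 --
  RT 90: heading 135 -> 45
  REPEAT 3 [
    -- iteration 1/3 --
    PU: pen up
    FD 3: (-16.728,0) -> (-14.607,2.121) [heading=45, move]
    -- iteration 2/3 --
    PU: pen up
    FD 3: (-14.607,2.121) -> (-12.485,4.243) [heading=45, move]
    -- iteration 3/3 --
    PU: pen up
    FD 3: (-12.485,4.243) -> (-10.364,6.364) [heading=45, move]
  ]
  -- iteration 4/4 --
  RT 90: heading 45 -> 315
  REPEAT 3 [
    -- iteration 1/3 --
    PU: pen up
    FD 3: (-10.364,6.364) -> (-8.243,4.243) [heading=315, move]
    -- iteration 2/3 --
    PU: pen up
    FD 3: (-8.243,4.243) -> (-6.121,2.121) [heading=315, move]
    -- iteration 3/3 --
    PU: pen up
    FD 3: (-6.121,2.121) -> (-4,0) [heading=315, move]
  ]
]
LT 135: heading 315 -> 90
Final: pos=(-4,0), heading=90, 0 segment(s) drawn

Answer: -4 0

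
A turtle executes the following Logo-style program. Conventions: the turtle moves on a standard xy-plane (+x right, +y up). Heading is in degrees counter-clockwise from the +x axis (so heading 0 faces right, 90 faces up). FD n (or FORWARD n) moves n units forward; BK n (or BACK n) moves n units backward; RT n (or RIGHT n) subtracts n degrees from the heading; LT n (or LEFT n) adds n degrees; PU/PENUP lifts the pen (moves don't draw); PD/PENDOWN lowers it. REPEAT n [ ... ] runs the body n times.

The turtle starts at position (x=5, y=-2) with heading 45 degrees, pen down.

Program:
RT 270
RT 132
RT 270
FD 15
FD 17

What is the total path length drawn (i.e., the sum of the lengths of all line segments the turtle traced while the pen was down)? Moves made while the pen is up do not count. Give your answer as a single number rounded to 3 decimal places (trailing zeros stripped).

Answer: 32

Derivation:
Executing turtle program step by step:
Start: pos=(5,-2), heading=45, pen down
RT 270: heading 45 -> 135
RT 132: heading 135 -> 3
RT 270: heading 3 -> 93
FD 15: (5,-2) -> (4.215,12.979) [heading=93, draw]
FD 17: (4.215,12.979) -> (3.325,29.956) [heading=93, draw]
Final: pos=(3.325,29.956), heading=93, 2 segment(s) drawn

Segment lengths:
  seg 1: (5,-2) -> (4.215,12.979), length = 15
  seg 2: (4.215,12.979) -> (3.325,29.956), length = 17
Total = 32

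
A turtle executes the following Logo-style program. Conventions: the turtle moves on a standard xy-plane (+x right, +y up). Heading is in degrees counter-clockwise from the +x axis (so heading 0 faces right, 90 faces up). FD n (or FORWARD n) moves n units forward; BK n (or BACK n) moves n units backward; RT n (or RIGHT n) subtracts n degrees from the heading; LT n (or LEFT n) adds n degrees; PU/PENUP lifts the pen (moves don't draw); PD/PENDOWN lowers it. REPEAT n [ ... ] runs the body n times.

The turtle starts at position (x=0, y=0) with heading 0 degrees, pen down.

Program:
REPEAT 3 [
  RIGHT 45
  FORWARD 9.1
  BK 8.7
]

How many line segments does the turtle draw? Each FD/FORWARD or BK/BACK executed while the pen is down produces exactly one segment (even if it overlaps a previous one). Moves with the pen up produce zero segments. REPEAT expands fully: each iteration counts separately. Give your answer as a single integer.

Answer: 6

Derivation:
Executing turtle program step by step:
Start: pos=(0,0), heading=0, pen down
REPEAT 3 [
  -- iteration 1/3 --
  RT 45: heading 0 -> 315
  FD 9.1: (0,0) -> (6.435,-6.435) [heading=315, draw]
  BK 8.7: (6.435,-6.435) -> (0.283,-0.283) [heading=315, draw]
  -- iteration 2/3 --
  RT 45: heading 315 -> 270
  FD 9.1: (0.283,-0.283) -> (0.283,-9.383) [heading=270, draw]
  BK 8.7: (0.283,-9.383) -> (0.283,-0.683) [heading=270, draw]
  -- iteration 3/3 --
  RT 45: heading 270 -> 225
  FD 9.1: (0.283,-0.683) -> (-6.152,-7.118) [heading=225, draw]
  BK 8.7: (-6.152,-7.118) -> (0,-0.966) [heading=225, draw]
]
Final: pos=(0,-0.966), heading=225, 6 segment(s) drawn
Segments drawn: 6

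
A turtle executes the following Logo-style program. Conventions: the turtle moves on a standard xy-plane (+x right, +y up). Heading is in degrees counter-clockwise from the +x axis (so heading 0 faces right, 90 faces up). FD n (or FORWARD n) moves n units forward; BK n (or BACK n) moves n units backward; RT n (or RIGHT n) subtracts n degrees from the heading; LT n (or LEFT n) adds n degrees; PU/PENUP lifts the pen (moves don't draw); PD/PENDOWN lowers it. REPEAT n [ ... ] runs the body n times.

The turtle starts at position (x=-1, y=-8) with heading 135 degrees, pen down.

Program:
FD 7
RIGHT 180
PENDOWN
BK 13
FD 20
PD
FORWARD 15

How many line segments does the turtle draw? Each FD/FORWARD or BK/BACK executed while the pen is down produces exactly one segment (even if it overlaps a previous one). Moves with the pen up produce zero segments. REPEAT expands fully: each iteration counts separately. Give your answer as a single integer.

Executing turtle program step by step:
Start: pos=(-1,-8), heading=135, pen down
FD 7: (-1,-8) -> (-5.95,-3.05) [heading=135, draw]
RT 180: heading 135 -> 315
PD: pen down
BK 13: (-5.95,-3.05) -> (-15.142,6.142) [heading=315, draw]
FD 20: (-15.142,6.142) -> (-1,-8) [heading=315, draw]
PD: pen down
FD 15: (-1,-8) -> (9.607,-18.607) [heading=315, draw]
Final: pos=(9.607,-18.607), heading=315, 4 segment(s) drawn
Segments drawn: 4

Answer: 4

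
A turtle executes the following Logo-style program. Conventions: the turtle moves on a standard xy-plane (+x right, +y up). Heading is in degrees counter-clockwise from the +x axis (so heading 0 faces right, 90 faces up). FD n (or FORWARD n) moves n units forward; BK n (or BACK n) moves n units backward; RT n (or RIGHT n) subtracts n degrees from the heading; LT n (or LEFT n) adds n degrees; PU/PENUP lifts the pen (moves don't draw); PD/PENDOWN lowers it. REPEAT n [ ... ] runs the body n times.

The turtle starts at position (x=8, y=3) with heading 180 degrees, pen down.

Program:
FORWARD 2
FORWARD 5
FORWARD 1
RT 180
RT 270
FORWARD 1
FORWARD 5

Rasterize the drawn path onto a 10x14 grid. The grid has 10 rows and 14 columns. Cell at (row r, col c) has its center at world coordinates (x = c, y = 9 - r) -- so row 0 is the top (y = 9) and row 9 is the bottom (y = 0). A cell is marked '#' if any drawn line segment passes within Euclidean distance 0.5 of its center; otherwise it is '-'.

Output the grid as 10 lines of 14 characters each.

Segment 0: (8,3) -> (6,3)
Segment 1: (6,3) -> (1,3)
Segment 2: (1,3) -> (0,3)
Segment 3: (0,3) -> (-0,4)
Segment 4: (-0,4) -> (-0,9)

Answer: #-------------
#-------------
#-------------
#-------------
#-------------
#-------------
#########-----
--------------
--------------
--------------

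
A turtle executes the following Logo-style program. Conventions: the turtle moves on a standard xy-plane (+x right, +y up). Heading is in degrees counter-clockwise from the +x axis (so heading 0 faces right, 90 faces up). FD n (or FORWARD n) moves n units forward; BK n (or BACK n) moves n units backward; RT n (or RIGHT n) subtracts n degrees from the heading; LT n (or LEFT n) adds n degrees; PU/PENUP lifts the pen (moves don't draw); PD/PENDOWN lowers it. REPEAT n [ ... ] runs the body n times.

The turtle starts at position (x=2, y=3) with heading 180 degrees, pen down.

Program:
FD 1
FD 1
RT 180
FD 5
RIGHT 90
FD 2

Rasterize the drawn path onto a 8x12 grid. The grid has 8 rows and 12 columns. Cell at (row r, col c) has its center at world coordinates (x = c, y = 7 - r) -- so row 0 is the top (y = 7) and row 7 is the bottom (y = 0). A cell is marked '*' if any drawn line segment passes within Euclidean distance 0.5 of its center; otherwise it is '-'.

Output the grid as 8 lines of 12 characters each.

Segment 0: (2,3) -> (1,3)
Segment 1: (1,3) -> (0,3)
Segment 2: (0,3) -> (5,3)
Segment 3: (5,3) -> (5,1)

Answer: ------------
------------
------------
------------
******------
-----*------
-----*------
------------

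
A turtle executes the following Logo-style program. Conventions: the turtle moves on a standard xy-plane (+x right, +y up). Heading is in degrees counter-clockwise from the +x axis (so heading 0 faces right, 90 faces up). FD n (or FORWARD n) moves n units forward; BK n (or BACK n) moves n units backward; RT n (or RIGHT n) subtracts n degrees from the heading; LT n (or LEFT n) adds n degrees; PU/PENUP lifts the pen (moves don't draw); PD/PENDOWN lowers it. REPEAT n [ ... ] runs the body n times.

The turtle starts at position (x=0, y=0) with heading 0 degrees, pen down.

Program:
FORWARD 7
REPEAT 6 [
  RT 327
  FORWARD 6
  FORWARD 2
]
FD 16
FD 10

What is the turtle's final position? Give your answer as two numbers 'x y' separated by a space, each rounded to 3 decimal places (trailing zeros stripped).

Executing turtle program step by step:
Start: pos=(0,0), heading=0, pen down
FD 7: (0,0) -> (7,0) [heading=0, draw]
REPEAT 6 [
  -- iteration 1/6 --
  RT 327: heading 0 -> 33
  FD 6: (7,0) -> (12.032,3.268) [heading=33, draw]
  FD 2: (12.032,3.268) -> (13.709,4.357) [heading=33, draw]
  -- iteration 2/6 --
  RT 327: heading 33 -> 66
  FD 6: (13.709,4.357) -> (16.15,9.838) [heading=66, draw]
  FD 2: (16.15,9.838) -> (16.963,11.665) [heading=66, draw]
  -- iteration 3/6 --
  RT 327: heading 66 -> 99
  FD 6: (16.963,11.665) -> (16.025,17.592) [heading=99, draw]
  FD 2: (16.025,17.592) -> (15.712,19.567) [heading=99, draw]
  -- iteration 4/6 --
  RT 327: heading 99 -> 132
  FD 6: (15.712,19.567) -> (11.697,24.026) [heading=132, draw]
  FD 2: (11.697,24.026) -> (10.359,25.512) [heading=132, draw]
  -- iteration 5/6 --
  RT 327: heading 132 -> 165
  FD 6: (10.359,25.512) -> (4.563,27.065) [heading=165, draw]
  FD 2: (4.563,27.065) -> (2.631,27.583) [heading=165, draw]
  -- iteration 6/6 --
  RT 327: heading 165 -> 198
  FD 6: (2.631,27.583) -> (-3.075,25.729) [heading=198, draw]
  FD 2: (-3.075,25.729) -> (-4.977,25.111) [heading=198, draw]
]
FD 16: (-4.977,25.111) -> (-20.194,20.166) [heading=198, draw]
FD 10: (-20.194,20.166) -> (-29.705,17.076) [heading=198, draw]
Final: pos=(-29.705,17.076), heading=198, 15 segment(s) drawn

Answer: -29.705 17.076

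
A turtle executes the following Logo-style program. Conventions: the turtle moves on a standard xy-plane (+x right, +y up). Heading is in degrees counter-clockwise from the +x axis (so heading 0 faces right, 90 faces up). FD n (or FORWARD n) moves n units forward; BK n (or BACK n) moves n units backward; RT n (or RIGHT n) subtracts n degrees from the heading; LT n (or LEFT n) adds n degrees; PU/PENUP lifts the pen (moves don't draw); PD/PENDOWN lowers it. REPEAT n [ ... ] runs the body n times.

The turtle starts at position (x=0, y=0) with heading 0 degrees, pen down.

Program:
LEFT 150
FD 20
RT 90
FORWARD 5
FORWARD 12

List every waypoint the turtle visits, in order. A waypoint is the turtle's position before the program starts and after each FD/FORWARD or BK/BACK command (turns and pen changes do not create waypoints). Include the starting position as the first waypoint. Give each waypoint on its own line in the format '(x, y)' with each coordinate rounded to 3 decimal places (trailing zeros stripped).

Executing turtle program step by step:
Start: pos=(0,0), heading=0, pen down
LT 150: heading 0 -> 150
FD 20: (0,0) -> (-17.321,10) [heading=150, draw]
RT 90: heading 150 -> 60
FD 5: (-17.321,10) -> (-14.821,14.33) [heading=60, draw]
FD 12: (-14.821,14.33) -> (-8.821,24.722) [heading=60, draw]
Final: pos=(-8.821,24.722), heading=60, 3 segment(s) drawn
Waypoints (4 total):
(0, 0)
(-17.321, 10)
(-14.821, 14.33)
(-8.821, 24.722)

Answer: (0, 0)
(-17.321, 10)
(-14.821, 14.33)
(-8.821, 24.722)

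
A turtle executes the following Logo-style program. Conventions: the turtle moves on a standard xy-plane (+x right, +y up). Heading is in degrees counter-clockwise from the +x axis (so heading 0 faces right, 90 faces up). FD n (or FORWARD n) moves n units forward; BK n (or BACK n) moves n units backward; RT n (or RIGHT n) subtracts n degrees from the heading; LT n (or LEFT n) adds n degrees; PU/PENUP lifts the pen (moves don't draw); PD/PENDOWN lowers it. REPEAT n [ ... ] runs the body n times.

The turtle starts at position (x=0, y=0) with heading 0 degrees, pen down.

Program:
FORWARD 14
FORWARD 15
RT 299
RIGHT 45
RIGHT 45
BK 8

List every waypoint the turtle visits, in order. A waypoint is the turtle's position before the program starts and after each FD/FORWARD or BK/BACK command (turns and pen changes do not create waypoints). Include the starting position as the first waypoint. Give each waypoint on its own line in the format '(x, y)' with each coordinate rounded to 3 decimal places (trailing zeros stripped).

Answer: (0, 0)
(14, 0)
(29, 0)
(22.003, 3.878)

Derivation:
Executing turtle program step by step:
Start: pos=(0,0), heading=0, pen down
FD 14: (0,0) -> (14,0) [heading=0, draw]
FD 15: (14,0) -> (29,0) [heading=0, draw]
RT 299: heading 0 -> 61
RT 45: heading 61 -> 16
RT 45: heading 16 -> 331
BK 8: (29,0) -> (22.003,3.878) [heading=331, draw]
Final: pos=(22.003,3.878), heading=331, 3 segment(s) drawn
Waypoints (4 total):
(0, 0)
(14, 0)
(29, 0)
(22.003, 3.878)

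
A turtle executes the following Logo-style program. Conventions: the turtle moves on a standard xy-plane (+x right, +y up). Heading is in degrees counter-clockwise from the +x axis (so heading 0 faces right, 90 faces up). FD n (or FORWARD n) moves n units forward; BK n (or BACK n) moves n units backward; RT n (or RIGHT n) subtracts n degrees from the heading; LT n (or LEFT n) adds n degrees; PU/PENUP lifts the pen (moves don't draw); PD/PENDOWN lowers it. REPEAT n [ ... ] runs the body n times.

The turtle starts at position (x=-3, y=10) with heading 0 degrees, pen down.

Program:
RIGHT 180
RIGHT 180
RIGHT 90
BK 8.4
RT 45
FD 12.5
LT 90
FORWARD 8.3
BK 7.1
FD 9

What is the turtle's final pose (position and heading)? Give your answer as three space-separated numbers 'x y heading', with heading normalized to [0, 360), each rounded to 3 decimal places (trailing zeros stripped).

Executing turtle program step by step:
Start: pos=(-3,10), heading=0, pen down
RT 180: heading 0 -> 180
RT 180: heading 180 -> 0
RT 90: heading 0 -> 270
BK 8.4: (-3,10) -> (-3,18.4) [heading=270, draw]
RT 45: heading 270 -> 225
FD 12.5: (-3,18.4) -> (-11.839,9.561) [heading=225, draw]
LT 90: heading 225 -> 315
FD 8.3: (-11.839,9.561) -> (-5.97,3.692) [heading=315, draw]
BK 7.1: (-5.97,3.692) -> (-10.99,8.713) [heading=315, draw]
FD 9: (-10.99,8.713) -> (-4.626,2.349) [heading=315, draw]
Final: pos=(-4.626,2.349), heading=315, 5 segment(s) drawn

Answer: -4.626 2.349 315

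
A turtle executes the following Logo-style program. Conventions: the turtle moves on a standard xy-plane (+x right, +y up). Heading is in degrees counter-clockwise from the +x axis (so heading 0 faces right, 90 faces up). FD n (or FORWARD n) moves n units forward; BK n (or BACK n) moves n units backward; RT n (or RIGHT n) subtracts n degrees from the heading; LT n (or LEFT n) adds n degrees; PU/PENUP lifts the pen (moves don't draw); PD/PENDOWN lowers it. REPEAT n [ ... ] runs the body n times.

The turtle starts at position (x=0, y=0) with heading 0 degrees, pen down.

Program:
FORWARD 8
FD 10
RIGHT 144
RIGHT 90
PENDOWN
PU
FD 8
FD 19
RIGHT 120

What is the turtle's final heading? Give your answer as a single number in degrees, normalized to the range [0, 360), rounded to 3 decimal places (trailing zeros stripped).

Executing turtle program step by step:
Start: pos=(0,0), heading=0, pen down
FD 8: (0,0) -> (8,0) [heading=0, draw]
FD 10: (8,0) -> (18,0) [heading=0, draw]
RT 144: heading 0 -> 216
RT 90: heading 216 -> 126
PD: pen down
PU: pen up
FD 8: (18,0) -> (13.298,6.472) [heading=126, move]
FD 19: (13.298,6.472) -> (2.13,21.843) [heading=126, move]
RT 120: heading 126 -> 6
Final: pos=(2.13,21.843), heading=6, 2 segment(s) drawn

Answer: 6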